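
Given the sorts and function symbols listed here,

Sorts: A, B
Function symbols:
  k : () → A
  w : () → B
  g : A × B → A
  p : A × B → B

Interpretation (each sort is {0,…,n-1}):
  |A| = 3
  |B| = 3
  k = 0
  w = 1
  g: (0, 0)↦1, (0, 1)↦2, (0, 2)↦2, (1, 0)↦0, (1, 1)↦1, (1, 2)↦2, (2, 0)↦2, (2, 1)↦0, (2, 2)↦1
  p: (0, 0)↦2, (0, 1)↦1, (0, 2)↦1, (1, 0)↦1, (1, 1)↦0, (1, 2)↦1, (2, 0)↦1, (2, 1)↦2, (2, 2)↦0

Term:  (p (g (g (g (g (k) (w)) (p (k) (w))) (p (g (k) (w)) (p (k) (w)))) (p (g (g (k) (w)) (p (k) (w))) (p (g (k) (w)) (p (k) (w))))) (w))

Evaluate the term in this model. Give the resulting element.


  k = 0
  w = 1
  (g (k) (w)) = g(0, 1) = 2
  k = 0
  w = 1
  (p (k) (w)) = p(0, 1) = 1
  (g (g (k) (w)) (p (k) (w))) = g(2, 1) = 0
  k = 0
  w = 1
  (g (k) (w)) = g(0, 1) = 2
  k = 0
  w = 1
  (p (k) (w)) = p(0, 1) = 1
  (p (g (k) (w)) (p (k) (w))) = p(2, 1) = 2
  (g (g (g (k) (w)) (p (k) (w))) (p (g (k) (w)) (p (k) (w)))) = g(0, 2) = 2
  k = 0
  w = 1
  (g (k) (w)) = g(0, 1) = 2
  k = 0
  w = 1
  (p (k) (w)) = p(0, 1) = 1
  (g (g (k) (w)) (p (k) (w))) = g(2, 1) = 0
  k = 0
  w = 1
  (g (k) (w)) = g(0, 1) = 2
  k = 0
  w = 1
  (p (k) (w)) = p(0, 1) = 1
  (p (g (k) (w)) (p (k) (w))) = p(2, 1) = 2
  (p (g (g (k) (w)) (p (k) (w))) (p (g (k) (w)) (p (k) (w)))) = p(0, 2) = 1
  (g (g (g (g (k) (w)) (p (k) (w))) (p (g (k) (w)) (p (k) (w)))) (p (g (g (k) (w)) (p (k) (w))) (p (g (k) (w)) (p (k) (w))))) = g(2, 1) = 0
  w = 1
  (p (g (g (g (g (k) (w)) (p (k) (w))) (p (g (k) (w)) (p (k) (w)))) (p (g (g (k) (w)) (p (k) (w))) (p (g (k) (w)) (p (k) (w))))) (w)) = p(0, 1) = 1

value = 1


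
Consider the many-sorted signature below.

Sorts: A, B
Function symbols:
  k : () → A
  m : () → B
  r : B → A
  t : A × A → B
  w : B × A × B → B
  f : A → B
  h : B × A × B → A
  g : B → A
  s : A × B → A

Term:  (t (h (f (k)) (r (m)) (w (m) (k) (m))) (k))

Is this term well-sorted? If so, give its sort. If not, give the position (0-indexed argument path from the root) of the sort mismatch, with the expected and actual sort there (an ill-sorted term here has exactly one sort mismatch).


      (k) : A
    (f (k)) : B
      (m) : B
    (r (m)) : A
      (m) : B
      (k) : A
      (m) : B
    (w (m) (k) (m)) : B
  (h (f (k)) (r (m)) (w (m) (k) (m))) : A
  (k) : A
(t (h (f (k)) (r (m)) (w (m) (k) (m))) (k)) : B

well-sorted; sort = B


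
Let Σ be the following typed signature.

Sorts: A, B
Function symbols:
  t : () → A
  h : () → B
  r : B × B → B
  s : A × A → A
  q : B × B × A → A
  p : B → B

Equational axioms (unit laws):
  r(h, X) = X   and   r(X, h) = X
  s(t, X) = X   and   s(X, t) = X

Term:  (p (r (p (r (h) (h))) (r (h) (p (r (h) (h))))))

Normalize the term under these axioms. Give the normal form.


normal form = (p (r (p (h)) (p (h))))

1. (p (r (p (r (h) (h))) (r (h) (p (r (h) (h))))))  →  (p (r (p (h)) (r (h) (p (r (h) (h))))))
2. (p (r (p (h)) (r (h) (p (r (h) (h))))))  →  (p (r (p (h)) (p (r (h) (h)))))
3. (p (r (p (h)) (p (r (h) (h)))))  →  (p (r (p (h)) (p (h))))


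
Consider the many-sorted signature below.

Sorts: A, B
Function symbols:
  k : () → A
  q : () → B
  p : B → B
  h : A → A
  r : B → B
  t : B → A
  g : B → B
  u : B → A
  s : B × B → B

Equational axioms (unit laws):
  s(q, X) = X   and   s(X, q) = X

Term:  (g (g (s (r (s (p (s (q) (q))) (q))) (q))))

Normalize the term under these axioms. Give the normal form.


normal form = (g (g (r (p (q)))))

1. (g (g (s (r (s (p (s (q) (q))) (q))) (q))))  →  (g (g (r (s (p (s (q) (q))) (q)))))
2. (g (g (r (s (p (s (q) (q))) (q)))))  →  (g (g (r (p (s (q) (q))))))
3. (g (g (r (p (s (q) (q))))))  →  (g (g (r (p (q)))))


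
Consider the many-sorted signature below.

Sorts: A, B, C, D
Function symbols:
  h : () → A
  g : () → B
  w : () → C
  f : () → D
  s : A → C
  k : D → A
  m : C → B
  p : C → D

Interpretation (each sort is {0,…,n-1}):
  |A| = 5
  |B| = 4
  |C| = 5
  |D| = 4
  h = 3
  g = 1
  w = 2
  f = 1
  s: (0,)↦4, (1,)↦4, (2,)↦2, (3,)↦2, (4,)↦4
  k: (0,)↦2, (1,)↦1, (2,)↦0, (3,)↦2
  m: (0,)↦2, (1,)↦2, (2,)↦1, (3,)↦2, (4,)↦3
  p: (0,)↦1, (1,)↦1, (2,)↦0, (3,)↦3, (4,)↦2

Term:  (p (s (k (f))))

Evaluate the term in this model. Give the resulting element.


  f = 1
  (k (f)) = k(1,) = 1
  (s (k (f))) = s(1,) = 4
  (p (s (k (f)))) = p(4,) = 2

value = 2


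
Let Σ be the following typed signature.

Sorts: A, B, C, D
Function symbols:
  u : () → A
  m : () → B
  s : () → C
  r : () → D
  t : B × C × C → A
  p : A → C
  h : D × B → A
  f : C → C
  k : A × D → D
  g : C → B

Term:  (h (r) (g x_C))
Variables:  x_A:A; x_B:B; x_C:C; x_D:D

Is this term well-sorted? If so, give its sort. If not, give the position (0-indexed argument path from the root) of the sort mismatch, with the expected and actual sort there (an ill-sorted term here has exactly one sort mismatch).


well-sorted; sort = A

  (r) : D
    x_C : C
  (g x_C) : B
(h (r) (g x_C)) : A


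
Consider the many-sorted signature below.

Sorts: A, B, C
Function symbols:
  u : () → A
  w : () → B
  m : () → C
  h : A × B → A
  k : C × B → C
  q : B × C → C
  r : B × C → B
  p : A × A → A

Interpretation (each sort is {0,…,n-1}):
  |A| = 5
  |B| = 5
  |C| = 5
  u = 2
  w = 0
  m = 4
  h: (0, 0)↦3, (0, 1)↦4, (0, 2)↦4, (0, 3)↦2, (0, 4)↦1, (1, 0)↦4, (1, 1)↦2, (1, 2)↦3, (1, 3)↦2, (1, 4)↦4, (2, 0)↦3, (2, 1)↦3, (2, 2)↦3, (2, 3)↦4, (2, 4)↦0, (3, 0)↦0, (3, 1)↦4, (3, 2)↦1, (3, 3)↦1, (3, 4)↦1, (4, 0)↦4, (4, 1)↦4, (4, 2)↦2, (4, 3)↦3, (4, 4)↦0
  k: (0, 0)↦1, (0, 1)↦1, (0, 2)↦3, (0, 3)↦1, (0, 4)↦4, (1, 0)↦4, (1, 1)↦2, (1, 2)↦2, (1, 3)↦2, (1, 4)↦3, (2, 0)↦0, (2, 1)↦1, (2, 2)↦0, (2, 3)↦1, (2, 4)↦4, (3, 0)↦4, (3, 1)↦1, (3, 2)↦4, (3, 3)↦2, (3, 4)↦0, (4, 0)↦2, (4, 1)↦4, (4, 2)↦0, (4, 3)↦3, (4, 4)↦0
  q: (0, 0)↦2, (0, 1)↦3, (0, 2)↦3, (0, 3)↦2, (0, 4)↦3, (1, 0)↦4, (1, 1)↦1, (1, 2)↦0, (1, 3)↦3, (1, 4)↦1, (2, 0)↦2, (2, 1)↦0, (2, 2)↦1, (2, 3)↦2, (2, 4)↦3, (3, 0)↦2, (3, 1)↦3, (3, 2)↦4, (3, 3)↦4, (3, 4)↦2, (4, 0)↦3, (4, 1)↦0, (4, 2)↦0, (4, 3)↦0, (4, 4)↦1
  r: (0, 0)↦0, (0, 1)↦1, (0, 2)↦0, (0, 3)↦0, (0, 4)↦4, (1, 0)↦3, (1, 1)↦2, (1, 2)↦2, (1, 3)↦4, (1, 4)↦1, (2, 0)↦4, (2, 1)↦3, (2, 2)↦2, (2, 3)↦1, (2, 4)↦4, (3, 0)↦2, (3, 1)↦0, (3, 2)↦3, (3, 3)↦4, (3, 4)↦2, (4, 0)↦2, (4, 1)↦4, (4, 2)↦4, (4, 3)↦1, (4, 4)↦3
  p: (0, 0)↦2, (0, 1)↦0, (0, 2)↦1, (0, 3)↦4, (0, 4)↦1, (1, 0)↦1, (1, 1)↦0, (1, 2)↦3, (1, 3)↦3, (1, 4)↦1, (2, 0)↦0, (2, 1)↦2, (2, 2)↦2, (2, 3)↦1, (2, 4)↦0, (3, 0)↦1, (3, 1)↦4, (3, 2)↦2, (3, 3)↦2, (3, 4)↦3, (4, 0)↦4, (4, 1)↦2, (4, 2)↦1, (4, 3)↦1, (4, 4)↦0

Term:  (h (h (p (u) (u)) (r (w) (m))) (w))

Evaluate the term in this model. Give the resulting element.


value = 3

  u = 2
  u = 2
  (p (u) (u)) = p(2, 2) = 2
  w = 0
  m = 4
  (r (w) (m)) = r(0, 4) = 4
  (h (p (u) (u)) (r (w) (m))) = h(2, 4) = 0
  w = 0
  (h (h (p (u) (u)) (r (w) (m))) (w)) = h(0, 0) = 3


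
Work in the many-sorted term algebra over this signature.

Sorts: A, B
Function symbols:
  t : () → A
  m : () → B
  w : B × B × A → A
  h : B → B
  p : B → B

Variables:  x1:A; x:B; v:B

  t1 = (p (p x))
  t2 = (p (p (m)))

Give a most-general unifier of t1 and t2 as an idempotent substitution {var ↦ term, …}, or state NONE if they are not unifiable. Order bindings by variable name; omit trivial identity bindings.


{x ↦ (m)}


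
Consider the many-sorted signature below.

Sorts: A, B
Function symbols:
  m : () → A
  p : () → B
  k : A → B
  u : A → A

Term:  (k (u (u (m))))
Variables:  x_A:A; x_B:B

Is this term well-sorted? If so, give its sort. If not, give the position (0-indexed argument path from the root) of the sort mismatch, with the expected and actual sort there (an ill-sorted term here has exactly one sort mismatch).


well-sorted; sort = B

      (m) : A
    (u (m)) : A
  (u (u (m))) : A
(k (u (u (m)))) : B


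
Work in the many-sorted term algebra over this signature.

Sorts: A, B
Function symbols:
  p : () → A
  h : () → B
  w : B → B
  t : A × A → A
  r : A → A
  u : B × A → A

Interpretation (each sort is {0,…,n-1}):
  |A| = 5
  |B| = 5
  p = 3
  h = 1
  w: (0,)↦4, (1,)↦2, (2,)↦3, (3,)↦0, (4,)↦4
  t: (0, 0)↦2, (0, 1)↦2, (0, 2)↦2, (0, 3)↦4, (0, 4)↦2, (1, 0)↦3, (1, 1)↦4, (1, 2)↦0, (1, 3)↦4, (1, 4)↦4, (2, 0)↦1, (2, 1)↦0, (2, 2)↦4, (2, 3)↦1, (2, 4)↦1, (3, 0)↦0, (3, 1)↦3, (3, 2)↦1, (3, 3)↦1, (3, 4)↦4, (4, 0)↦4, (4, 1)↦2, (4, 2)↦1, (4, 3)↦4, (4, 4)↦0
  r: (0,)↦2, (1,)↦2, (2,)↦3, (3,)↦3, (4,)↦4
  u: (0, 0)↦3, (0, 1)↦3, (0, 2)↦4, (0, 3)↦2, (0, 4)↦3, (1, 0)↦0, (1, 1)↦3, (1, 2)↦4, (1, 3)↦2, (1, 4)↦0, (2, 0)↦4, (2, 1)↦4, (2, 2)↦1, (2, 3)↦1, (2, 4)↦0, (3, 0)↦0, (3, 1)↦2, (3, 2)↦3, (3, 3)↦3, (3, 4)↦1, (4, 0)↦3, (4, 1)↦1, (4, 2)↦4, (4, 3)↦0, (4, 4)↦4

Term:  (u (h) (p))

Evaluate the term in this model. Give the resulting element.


  h = 1
  p = 3
  (u (h) (p)) = u(1, 3) = 2

value = 2


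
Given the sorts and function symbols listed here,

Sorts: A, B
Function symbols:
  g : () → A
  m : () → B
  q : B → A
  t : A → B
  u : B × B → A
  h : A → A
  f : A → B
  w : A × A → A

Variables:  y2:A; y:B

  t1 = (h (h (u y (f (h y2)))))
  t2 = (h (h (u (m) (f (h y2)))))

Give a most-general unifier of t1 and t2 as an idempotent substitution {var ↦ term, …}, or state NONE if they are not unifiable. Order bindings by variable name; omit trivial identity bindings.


{y ↦ (m)}


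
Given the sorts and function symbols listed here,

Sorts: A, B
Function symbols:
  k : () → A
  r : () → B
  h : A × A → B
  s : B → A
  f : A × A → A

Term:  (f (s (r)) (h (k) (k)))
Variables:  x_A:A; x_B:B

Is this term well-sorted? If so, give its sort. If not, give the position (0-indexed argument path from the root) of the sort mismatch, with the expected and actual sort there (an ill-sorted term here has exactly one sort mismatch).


    (r) : B
  (s (r)) : A
    (k) : A
    (k) : A
  (h (k) (k)) : B
(f (s (r)) (h (k) (k))) : ✗ arg 1 at [1] has sort B, expected A

ill-sorted at position [1]: expected A, got B


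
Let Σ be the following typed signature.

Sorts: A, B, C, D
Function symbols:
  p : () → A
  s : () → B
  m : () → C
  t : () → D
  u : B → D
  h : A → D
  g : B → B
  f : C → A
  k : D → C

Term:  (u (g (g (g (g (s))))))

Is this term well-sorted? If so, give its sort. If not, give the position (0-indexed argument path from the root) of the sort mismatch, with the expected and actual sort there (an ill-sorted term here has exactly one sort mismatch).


well-sorted; sort = D

          (s) : B
        (g (s)) : B
      (g (g (s))) : B
    (g (g (g (s)))) : B
  (g (g (g (g (s))))) : B
(u (g (g (g (g (s)))))) : D


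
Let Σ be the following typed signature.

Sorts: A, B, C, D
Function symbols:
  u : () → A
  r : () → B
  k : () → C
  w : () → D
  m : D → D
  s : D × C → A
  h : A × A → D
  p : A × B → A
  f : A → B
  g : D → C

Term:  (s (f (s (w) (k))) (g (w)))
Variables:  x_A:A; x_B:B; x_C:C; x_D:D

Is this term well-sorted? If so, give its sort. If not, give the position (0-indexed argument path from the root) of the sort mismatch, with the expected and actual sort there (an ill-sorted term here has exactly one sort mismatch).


ill-sorted at position [0]: expected D, got B

      (w) : D
      (k) : C
    (s (w) (k)) : A
  (f (s (w) (k))) : B
    (w) : D
  (g (w)) : C
(s (f (s (w) (k))) (g (w))) : ✗ arg 0 at [0] has sort B, expected D


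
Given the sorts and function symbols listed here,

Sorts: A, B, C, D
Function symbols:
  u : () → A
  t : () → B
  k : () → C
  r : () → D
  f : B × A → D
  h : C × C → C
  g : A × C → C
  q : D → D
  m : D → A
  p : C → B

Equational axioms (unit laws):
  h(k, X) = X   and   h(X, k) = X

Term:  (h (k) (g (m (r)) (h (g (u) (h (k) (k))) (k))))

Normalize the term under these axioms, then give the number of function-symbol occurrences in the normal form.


size = 6

1. (h (k) (g (m (r)) (h (g (u) (h (k) (k))) (k))))  →  (g (m (r)) (h (g (u) (h (k) (k))) (k)))
2. (g (m (r)) (h (g (u) (h (k) (k))) (k)))  →  (g (m (r)) (g (u) (h (k) (k))))
3. (g (m (r)) (g (u) (h (k) (k))))  →  (g (m (r)) (g (u) (k)))
normal form: (g (m (r)) (g (u) (k)))


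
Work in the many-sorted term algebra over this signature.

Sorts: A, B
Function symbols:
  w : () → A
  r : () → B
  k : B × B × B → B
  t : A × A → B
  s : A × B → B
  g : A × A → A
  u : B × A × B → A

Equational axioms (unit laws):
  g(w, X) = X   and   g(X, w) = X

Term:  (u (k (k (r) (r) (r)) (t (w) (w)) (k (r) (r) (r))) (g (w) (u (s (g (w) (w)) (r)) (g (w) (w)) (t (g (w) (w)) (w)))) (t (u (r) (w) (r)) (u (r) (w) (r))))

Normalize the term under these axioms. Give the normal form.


1. (u (k (k (r) (r) (r)) (t (w) (w)) (k (r) (r) (r))) (g (w) (u (s (g (w) (w)) (r)) (g (w) (w)) (t (g (w) (w)) (w)))) (t (u (r) (w) (r)) (u (r) (w) (r))))  →  (u (k (k (r) (r) (r)) (t (w) (w)) (k (r) (r) (r))) (u (s (g (w) (w)) (r)) (g (w) (w)) (t (g (w) (w)) (w))) (t (u (r) (w) (r)) (u (r) (w) (r))))
2. (u (k (k (r) (r) (r)) (t (w) (w)) (k (r) (r) (r))) (u (s (g (w) (w)) (r)) (g (w) (w)) (t (g (w) (w)) (w))) (t (u (r) (w) (r)) (u (r) (w) (r))))  →  (u (k (k (r) (r) (r)) (t (w) (w)) (k (r) (r) (r))) (u (s (w) (r)) (g (w) (w)) (t (g (w) (w)) (w))) (t (u (r) (w) (r)) (u (r) (w) (r))))
3. (u (k (k (r) (r) (r)) (t (w) (w)) (k (r) (r) (r))) (u (s (w) (r)) (g (w) (w)) (t (g (w) (w)) (w))) (t (u (r) (w) (r)) (u (r) (w) (r))))  →  (u (k (k (r) (r) (r)) (t (w) (w)) (k (r) (r) (r))) (u (s (w) (r)) (w) (t (g (w) (w)) (w))) (t (u (r) (w) (r)) (u (r) (w) (r))))
4. (u (k (k (r) (r) (r)) (t (w) (w)) (k (r) (r) (r))) (u (s (w) (r)) (w) (t (g (w) (w)) (w))) (t (u (r) (w) (r)) (u (r) (w) (r))))  →  (u (k (k (r) (r) (r)) (t (w) (w)) (k (r) (r) (r))) (u (s (w) (r)) (w) (t (w) (w))) (t (u (r) (w) (r)) (u (r) (w) (r))))

normal form = (u (k (k (r) (r) (r)) (t (w) (w)) (k (r) (r) (r))) (u (s (w) (r)) (w) (t (w) (w))) (t (u (r) (w) (r)) (u (r) (w) (r))))


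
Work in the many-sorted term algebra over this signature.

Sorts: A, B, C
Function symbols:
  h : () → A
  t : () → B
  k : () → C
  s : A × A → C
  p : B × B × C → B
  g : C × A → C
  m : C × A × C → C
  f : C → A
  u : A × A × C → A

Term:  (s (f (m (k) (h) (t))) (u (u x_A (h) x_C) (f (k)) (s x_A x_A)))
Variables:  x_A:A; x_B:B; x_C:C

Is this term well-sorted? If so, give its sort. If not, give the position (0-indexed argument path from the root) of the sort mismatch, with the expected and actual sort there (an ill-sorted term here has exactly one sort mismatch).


ill-sorted at position [0, 0, 2]: expected C, got B

      (k) : C
      (h) : A
      (t) : B
    (m (k) (h) (t)) : ✗ arg 2 at [0, 0, 2] has sort B, expected C
      x_A : A
      (h) : A
      x_C : C
    (u x_A (h) x_C) : A
      (k) : C
    (f (k)) : A
      x_A : A
      x_A : A
    (s x_A x_A) : C
  (u (u x_A (h) x_C) (f (k)) (s x_A x_A)) : A


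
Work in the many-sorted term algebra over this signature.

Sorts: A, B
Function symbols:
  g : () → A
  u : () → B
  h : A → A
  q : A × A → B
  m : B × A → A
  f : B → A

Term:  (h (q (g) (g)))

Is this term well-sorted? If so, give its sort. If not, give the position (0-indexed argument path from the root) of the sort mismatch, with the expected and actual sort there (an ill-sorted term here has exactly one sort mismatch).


ill-sorted at position [0]: expected A, got B

    (g) : A
    (g) : A
  (q (g) (g)) : B
(h (q (g) (g))) : ✗ arg 0 at [0] has sort B, expected A


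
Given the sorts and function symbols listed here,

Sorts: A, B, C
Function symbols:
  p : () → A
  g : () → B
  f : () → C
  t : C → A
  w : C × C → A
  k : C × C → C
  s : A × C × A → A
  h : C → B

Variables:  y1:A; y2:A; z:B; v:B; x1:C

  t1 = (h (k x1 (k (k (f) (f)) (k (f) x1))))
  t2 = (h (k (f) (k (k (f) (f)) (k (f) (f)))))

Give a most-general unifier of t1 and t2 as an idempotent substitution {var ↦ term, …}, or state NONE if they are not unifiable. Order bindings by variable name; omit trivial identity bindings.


{x1 ↦ (f)}


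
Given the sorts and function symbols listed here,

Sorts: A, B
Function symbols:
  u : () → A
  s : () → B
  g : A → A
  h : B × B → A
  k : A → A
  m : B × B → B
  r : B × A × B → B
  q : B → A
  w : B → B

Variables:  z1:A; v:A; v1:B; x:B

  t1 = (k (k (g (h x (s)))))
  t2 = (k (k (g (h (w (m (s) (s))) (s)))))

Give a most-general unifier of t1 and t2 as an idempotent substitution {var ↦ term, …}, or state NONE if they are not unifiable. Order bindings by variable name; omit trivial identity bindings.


{x ↦ (w (m (s) (s)))}


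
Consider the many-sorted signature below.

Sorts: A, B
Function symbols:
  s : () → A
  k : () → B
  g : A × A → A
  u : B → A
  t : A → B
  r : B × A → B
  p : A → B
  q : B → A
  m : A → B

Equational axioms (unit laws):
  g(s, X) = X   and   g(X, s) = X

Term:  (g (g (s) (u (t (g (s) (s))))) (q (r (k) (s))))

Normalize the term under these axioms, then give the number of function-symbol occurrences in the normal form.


size = 8

1. (g (g (s) (u (t (g (s) (s))))) (q (r (k) (s))))  →  (g (u (t (g (s) (s)))) (q (r (k) (s))))
2. (g (u (t (g (s) (s)))) (q (r (k) (s))))  →  (g (u (t (s))) (q (r (k) (s))))
normal form: (g (u (t (s))) (q (r (k) (s))))


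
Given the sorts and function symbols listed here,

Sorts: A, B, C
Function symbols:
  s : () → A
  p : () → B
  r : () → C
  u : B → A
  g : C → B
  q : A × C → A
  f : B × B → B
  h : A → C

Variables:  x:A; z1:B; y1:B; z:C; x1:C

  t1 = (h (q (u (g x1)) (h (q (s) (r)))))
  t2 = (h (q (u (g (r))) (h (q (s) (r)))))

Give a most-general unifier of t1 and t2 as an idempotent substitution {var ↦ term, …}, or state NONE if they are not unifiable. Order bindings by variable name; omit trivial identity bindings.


{x1 ↦ (r)}


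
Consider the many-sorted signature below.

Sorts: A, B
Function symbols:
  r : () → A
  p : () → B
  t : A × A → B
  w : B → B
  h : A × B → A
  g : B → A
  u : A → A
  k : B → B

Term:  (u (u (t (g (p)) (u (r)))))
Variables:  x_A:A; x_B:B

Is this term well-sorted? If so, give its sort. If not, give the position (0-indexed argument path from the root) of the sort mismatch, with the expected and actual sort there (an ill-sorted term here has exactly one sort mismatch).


ill-sorted at position [0, 0]: expected A, got B

        (p) : B
      (g (p)) : A
        (r) : A
      (u (r)) : A
    (t (g (p)) (u (r))) : B
  (u (t (g (p)) (u (r)))) : ✗ arg 0 at [0, 0] has sort B, expected A


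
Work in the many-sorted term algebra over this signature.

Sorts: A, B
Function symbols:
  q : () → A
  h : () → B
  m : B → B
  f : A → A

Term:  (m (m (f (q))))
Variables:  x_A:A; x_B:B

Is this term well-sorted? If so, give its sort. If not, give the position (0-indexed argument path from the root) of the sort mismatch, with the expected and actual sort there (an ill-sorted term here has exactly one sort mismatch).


      (q) : A
    (f (q)) : A
  (m (f (q))) : ✗ arg 0 at [0, 0] has sort A, expected B

ill-sorted at position [0, 0]: expected B, got A


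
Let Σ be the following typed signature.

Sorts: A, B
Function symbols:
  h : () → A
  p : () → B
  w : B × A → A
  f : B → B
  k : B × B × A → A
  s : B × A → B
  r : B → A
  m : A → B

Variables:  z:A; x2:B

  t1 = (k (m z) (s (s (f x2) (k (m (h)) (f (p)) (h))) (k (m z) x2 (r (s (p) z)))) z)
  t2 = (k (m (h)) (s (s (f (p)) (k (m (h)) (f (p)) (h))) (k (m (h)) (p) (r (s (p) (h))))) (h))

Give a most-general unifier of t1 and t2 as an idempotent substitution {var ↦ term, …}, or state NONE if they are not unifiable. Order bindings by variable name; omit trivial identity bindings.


{x2 ↦ (p), z ↦ (h)}


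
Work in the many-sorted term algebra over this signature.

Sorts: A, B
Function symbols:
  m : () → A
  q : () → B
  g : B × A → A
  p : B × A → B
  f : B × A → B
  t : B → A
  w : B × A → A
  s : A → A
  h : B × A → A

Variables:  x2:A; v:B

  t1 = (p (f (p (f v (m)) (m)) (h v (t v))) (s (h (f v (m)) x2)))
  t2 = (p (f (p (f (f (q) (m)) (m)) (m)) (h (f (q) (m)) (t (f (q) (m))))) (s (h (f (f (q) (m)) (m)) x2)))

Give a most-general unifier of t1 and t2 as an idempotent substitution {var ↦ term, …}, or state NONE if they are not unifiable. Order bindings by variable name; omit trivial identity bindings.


{v ↦ (f (q) (m))}


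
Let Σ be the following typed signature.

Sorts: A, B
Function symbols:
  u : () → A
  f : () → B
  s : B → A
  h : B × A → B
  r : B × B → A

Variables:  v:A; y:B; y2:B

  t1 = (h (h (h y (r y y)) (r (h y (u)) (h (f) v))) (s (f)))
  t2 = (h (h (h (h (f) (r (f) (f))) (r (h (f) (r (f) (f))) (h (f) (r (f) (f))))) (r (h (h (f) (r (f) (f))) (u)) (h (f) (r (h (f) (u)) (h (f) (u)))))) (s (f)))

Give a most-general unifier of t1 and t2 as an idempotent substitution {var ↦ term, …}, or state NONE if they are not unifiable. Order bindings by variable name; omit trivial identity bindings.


{v ↦ (r (h (f) (u)) (h (f) (u))), y ↦ (h (f) (r (f) (f)))}


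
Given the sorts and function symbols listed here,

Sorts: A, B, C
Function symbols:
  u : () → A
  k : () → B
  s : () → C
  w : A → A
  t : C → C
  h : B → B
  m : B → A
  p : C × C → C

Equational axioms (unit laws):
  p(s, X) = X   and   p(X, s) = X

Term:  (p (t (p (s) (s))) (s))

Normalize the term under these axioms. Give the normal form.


normal form = (t (s))

1. (p (t (p (s) (s))) (s))  →  (t (p (s) (s)))
2. (t (p (s) (s)))  →  (t (s))


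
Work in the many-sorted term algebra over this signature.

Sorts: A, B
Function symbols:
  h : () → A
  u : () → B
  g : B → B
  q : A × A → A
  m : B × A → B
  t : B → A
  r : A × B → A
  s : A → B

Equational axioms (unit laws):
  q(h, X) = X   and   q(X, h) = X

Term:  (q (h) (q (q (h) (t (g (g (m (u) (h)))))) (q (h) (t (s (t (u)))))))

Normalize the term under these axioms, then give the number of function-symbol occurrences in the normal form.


size = 11

1. (q (h) (q (q (h) (t (g (g (m (u) (h)))))) (q (h) (t (s (t (u)))))))  →  (q (q (h) (t (g (g (m (u) (h)))))) (q (h) (t (s (t (u))))))
2. (q (q (h) (t (g (g (m (u) (h)))))) (q (h) (t (s (t (u))))))  →  (q (t (g (g (m (u) (h))))) (q (h) (t (s (t (u))))))
3. (q (t (g (g (m (u) (h))))) (q (h) (t (s (t (u))))))  →  (q (t (g (g (m (u) (h))))) (t (s (t (u)))))
normal form: (q (t (g (g (m (u) (h))))) (t (s (t (u)))))


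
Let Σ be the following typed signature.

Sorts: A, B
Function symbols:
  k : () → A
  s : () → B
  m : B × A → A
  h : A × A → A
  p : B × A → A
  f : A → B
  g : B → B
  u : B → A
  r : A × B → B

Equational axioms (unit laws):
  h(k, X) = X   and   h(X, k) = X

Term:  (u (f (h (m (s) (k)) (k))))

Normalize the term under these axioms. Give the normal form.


normal form = (u (f (m (s) (k))))

1. (u (f (h (m (s) (k)) (k))))  →  (u (f (m (s) (k))))


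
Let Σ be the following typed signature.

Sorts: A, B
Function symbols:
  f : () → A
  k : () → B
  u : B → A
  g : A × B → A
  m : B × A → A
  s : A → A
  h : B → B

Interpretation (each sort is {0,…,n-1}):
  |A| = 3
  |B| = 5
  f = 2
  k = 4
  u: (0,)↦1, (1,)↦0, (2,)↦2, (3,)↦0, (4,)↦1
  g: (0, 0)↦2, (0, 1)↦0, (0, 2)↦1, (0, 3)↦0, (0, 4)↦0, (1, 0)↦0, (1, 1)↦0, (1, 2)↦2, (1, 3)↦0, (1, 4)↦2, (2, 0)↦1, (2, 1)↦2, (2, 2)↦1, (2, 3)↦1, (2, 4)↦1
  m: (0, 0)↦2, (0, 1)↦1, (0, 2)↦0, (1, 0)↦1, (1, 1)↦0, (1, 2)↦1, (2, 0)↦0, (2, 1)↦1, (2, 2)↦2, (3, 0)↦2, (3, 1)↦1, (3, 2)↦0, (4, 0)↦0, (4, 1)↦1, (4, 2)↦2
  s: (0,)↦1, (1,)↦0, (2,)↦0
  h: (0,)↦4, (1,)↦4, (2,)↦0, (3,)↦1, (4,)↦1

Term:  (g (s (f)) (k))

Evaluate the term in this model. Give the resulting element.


value = 0

  f = 2
  (s (f)) = s(2,) = 0
  k = 4
  (g (s (f)) (k)) = g(0, 4) = 0


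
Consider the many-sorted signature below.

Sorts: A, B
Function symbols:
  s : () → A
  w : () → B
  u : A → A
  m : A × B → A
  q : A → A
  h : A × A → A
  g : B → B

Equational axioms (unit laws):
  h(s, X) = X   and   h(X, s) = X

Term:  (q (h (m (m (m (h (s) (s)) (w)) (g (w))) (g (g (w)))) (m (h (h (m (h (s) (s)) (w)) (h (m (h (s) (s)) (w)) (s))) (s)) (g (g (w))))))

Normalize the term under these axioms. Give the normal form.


normal form = (q (h (m (m (m (s) (w)) (g (w))) (g (g (w)))) (m (h (m (s) (w)) (m (s) (w))) (g (g (w))))))

1. (q (h (m (m (m (h (s) (s)) (w)) (g (w))) (g (g (w)))) (m (h (h (m (h (s) (s)) (w)) (h (m (h (s) (s)) (w)) (s))) (s)) (g (g (w))))))  →  (q (h (m (m (m (s) (w)) (g (w))) (g (g (w)))) (m (h (h (m (h (s) (s)) (w)) (h (m (h (s) (s)) (w)) (s))) (s)) (g (g (w))))))
2. (q (h (m (m (m (s) (w)) (g (w))) (g (g (w)))) (m (h (h (m (h (s) (s)) (w)) (h (m (h (s) (s)) (w)) (s))) (s)) (g (g (w))))))  →  (q (h (m (m (m (s) (w)) (g (w))) (g (g (w)))) (m (h (m (h (s) (s)) (w)) (h (m (h (s) (s)) (w)) (s))) (g (g (w))))))
3. (q (h (m (m (m (s) (w)) (g (w))) (g (g (w)))) (m (h (m (h (s) (s)) (w)) (h (m (h (s) (s)) (w)) (s))) (g (g (w))))))  →  (q (h (m (m (m (s) (w)) (g (w))) (g (g (w)))) (m (h (m (s) (w)) (h (m (h (s) (s)) (w)) (s))) (g (g (w))))))
4. (q (h (m (m (m (s) (w)) (g (w))) (g (g (w)))) (m (h (m (s) (w)) (h (m (h (s) (s)) (w)) (s))) (g (g (w))))))  →  (q (h (m (m (m (s) (w)) (g (w))) (g (g (w)))) (m (h (m (s) (w)) (m (h (s) (s)) (w))) (g (g (w))))))
5. (q (h (m (m (m (s) (w)) (g (w))) (g (g (w)))) (m (h (m (s) (w)) (m (h (s) (s)) (w))) (g (g (w))))))  →  (q (h (m (m (m (s) (w)) (g (w))) (g (g (w)))) (m (h (m (s) (w)) (m (s) (w))) (g (g (w))))))


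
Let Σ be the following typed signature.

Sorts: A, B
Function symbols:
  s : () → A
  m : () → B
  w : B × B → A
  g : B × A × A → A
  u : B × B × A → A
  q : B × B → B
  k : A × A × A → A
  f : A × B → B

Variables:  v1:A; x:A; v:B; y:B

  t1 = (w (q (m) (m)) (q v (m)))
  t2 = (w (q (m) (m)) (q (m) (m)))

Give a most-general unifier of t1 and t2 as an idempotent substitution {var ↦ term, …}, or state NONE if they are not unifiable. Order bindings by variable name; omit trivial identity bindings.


{v ↦ (m)}


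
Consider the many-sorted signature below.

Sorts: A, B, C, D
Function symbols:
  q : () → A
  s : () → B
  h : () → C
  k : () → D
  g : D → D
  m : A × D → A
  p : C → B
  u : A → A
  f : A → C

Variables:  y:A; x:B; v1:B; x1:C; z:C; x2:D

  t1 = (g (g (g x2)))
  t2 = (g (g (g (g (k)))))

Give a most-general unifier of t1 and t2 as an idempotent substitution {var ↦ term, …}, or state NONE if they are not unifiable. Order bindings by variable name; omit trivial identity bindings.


{x2 ↦ (g (k))}


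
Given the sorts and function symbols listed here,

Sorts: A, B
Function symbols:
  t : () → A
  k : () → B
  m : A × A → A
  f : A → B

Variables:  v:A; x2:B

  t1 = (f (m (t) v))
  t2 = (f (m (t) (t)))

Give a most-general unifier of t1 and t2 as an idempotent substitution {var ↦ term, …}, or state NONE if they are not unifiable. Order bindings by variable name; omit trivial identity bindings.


{v ↦ (t)}


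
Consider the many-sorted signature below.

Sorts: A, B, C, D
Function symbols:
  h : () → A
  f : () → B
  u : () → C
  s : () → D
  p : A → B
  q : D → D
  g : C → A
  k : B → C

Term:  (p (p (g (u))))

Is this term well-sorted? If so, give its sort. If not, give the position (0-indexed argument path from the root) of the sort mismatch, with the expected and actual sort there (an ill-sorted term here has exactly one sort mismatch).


      (u) : C
    (g (u)) : A
  (p (g (u))) : B
(p (p (g (u)))) : ✗ arg 0 at [0] has sort B, expected A

ill-sorted at position [0]: expected A, got B


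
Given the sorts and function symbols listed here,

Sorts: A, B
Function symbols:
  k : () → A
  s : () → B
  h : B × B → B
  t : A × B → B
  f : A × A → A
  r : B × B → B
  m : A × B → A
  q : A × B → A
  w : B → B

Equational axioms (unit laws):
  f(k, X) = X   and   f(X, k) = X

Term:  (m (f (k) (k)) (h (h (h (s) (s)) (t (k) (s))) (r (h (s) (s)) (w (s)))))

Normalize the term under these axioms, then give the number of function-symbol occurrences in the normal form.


size = 16

1. (m (f (k) (k)) (h (h (h (s) (s)) (t (k) (s))) (r (h (s) (s)) (w (s)))))  →  (m (k) (h (h (h (s) (s)) (t (k) (s))) (r (h (s) (s)) (w (s)))))
normal form: (m (k) (h (h (h (s) (s)) (t (k) (s))) (r (h (s) (s)) (w (s)))))


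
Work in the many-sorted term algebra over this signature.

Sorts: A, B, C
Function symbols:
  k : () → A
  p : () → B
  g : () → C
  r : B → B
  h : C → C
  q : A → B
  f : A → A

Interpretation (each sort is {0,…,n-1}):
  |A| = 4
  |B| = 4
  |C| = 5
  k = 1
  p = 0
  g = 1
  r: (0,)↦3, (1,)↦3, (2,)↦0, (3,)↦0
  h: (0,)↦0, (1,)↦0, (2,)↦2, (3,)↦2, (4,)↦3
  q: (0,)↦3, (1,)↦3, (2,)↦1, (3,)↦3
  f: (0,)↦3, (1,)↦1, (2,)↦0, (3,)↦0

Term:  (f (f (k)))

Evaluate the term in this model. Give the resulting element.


  k = 1
  (f (k)) = f(1,) = 1
  (f (f (k))) = f(1,) = 1

value = 1


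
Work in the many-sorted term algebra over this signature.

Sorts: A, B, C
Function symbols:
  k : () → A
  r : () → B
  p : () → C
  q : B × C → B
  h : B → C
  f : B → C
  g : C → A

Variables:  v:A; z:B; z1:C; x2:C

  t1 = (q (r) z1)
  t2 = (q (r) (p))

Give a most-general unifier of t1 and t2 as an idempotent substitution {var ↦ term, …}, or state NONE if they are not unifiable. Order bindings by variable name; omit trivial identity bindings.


{z1 ↦ (p)}


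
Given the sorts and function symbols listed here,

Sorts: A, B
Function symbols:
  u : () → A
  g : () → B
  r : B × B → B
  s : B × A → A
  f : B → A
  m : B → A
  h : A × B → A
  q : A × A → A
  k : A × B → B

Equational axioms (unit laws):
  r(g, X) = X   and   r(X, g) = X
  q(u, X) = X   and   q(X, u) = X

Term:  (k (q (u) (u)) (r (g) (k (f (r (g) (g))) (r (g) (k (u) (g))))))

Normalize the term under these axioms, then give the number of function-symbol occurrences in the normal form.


1. (k (q (u) (u)) (r (g) (k (f (r (g) (g))) (r (g) (k (u) (g))))))  →  (k (u) (r (g) (k (f (r (g) (g))) (r (g) (k (u) (g))))))
2. (k (u) (r (g) (k (f (r (g) (g))) (r (g) (k (u) (g))))))  →  (k (u) (k (f (r (g) (g))) (r (g) (k (u) (g)))))
3. (k (u) (k (f (r (g) (g))) (r (g) (k (u) (g)))))  →  (k (u) (k (f (g)) (r (g) (k (u) (g)))))
4. (k (u) (k (f (g)) (r (g) (k (u) (g)))))  →  (k (u) (k (f (g)) (k (u) (g))))
normal form: (k (u) (k (f (g)) (k (u) (g))))

size = 8


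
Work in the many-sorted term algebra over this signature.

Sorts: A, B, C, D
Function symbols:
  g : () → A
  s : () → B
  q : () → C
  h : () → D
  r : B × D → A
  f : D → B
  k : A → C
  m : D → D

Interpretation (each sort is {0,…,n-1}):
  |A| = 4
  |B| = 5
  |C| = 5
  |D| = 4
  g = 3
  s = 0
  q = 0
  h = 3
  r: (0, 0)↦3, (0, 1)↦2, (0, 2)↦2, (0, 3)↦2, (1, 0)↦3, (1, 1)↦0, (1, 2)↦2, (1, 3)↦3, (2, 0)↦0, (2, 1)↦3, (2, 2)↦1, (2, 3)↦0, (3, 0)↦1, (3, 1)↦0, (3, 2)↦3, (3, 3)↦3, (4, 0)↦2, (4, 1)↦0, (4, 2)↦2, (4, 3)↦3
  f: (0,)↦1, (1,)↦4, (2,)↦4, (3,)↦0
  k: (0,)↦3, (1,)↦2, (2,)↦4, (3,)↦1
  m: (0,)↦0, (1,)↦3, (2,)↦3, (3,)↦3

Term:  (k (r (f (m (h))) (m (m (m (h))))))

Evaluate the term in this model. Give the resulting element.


value = 4

  h = 3
  (m (h)) = m(3,) = 3
  (f (m (h))) = f(3,) = 0
  h = 3
  (m (h)) = m(3,) = 3
  (m (m (h))) = m(3,) = 3
  (m (m (m (h)))) = m(3,) = 3
  (r (f (m (h))) (m (m (m (h))))) = r(0, 3) = 2
  (k (r (f (m (h))) (m (m (m (h)))))) = k(2,) = 4


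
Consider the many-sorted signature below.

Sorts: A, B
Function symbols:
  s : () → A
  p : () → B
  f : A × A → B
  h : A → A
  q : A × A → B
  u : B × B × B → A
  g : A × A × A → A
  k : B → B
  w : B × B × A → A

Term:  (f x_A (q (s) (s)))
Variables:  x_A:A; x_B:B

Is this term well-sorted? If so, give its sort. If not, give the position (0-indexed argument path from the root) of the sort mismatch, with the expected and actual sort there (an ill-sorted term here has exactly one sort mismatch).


  x_A : A
    (s) : A
    (s) : A
  (q (s) (s)) : B
(f x_A (q (s) (s))) : ✗ arg 1 at [1] has sort B, expected A

ill-sorted at position [1]: expected A, got B


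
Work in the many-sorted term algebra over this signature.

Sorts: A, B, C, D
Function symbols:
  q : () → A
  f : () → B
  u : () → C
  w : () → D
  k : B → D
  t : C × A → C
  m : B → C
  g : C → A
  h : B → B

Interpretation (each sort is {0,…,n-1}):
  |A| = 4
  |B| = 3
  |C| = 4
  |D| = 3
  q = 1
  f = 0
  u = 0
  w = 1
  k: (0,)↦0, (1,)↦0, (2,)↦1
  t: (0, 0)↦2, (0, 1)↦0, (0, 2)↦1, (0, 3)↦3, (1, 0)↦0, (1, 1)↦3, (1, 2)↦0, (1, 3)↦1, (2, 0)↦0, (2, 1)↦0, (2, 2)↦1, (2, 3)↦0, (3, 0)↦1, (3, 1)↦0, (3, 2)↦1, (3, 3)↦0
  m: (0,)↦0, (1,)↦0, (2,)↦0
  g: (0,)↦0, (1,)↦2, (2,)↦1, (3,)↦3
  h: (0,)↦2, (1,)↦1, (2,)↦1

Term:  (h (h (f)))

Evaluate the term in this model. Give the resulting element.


value = 1

  f = 0
  (h (f)) = h(0,) = 2
  (h (h (f))) = h(2,) = 1


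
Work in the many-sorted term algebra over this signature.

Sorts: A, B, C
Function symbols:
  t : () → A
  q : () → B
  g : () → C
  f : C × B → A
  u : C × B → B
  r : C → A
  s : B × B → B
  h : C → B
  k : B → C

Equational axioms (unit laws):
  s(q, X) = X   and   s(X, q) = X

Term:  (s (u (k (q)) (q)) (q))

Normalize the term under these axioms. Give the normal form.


normal form = (u (k (q)) (q))

1. (s (u (k (q)) (q)) (q))  →  (u (k (q)) (q))


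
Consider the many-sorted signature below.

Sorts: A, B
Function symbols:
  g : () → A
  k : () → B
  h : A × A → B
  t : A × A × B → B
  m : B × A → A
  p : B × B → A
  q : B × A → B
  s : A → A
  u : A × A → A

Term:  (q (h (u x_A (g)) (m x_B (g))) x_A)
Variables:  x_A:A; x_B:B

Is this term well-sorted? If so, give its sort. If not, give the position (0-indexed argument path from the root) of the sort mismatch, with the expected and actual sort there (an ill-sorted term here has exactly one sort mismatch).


      x_A : A
      (g) : A
    (u x_A (g)) : A
      x_B : B
      (g) : A
    (m x_B (g)) : A
  (h (u x_A (g)) (m x_B (g))) : B
  x_A : A
(q (h (u x_A (g)) (m x_B (g))) x_A) : B

well-sorted; sort = B


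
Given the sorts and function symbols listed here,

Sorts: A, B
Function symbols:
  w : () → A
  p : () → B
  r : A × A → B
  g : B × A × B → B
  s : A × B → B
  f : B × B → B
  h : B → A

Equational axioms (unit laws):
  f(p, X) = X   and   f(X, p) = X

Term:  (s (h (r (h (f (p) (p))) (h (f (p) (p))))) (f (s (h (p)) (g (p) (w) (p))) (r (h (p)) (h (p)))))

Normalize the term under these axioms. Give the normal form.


normal form = (s (h (r (h (p)) (h (p)))) (f (s (h (p)) (g (p) (w) (p))) (r (h (p)) (h (p)))))

1. (s (h (r (h (f (p) (p))) (h (f (p) (p))))) (f (s (h (p)) (g (p) (w) (p))) (r (h (p)) (h (p)))))  →  (s (h (r (h (p)) (h (f (p) (p))))) (f (s (h (p)) (g (p) (w) (p))) (r (h (p)) (h (p)))))
2. (s (h (r (h (p)) (h (f (p) (p))))) (f (s (h (p)) (g (p) (w) (p))) (r (h (p)) (h (p)))))  →  (s (h (r (h (p)) (h (p)))) (f (s (h (p)) (g (p) (w) (p))) (r (h (p)) (h (p)))))


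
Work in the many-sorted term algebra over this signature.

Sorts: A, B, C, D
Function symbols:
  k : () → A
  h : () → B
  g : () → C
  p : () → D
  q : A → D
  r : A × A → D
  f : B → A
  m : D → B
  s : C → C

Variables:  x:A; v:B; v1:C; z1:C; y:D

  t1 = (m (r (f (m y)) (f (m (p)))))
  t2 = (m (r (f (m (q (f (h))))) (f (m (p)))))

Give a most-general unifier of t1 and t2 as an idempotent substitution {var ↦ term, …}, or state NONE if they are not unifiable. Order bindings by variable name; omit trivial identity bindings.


{y ↦ (q (f (h)))}


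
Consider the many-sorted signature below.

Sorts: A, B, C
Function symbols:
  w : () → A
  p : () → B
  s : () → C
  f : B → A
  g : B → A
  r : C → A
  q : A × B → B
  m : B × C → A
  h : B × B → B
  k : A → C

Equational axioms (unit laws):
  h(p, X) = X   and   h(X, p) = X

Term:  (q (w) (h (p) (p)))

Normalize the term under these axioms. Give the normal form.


normal form = (q (w) (p))

1. (q (w) (h (p) (p)))  →  (q (w) (p))


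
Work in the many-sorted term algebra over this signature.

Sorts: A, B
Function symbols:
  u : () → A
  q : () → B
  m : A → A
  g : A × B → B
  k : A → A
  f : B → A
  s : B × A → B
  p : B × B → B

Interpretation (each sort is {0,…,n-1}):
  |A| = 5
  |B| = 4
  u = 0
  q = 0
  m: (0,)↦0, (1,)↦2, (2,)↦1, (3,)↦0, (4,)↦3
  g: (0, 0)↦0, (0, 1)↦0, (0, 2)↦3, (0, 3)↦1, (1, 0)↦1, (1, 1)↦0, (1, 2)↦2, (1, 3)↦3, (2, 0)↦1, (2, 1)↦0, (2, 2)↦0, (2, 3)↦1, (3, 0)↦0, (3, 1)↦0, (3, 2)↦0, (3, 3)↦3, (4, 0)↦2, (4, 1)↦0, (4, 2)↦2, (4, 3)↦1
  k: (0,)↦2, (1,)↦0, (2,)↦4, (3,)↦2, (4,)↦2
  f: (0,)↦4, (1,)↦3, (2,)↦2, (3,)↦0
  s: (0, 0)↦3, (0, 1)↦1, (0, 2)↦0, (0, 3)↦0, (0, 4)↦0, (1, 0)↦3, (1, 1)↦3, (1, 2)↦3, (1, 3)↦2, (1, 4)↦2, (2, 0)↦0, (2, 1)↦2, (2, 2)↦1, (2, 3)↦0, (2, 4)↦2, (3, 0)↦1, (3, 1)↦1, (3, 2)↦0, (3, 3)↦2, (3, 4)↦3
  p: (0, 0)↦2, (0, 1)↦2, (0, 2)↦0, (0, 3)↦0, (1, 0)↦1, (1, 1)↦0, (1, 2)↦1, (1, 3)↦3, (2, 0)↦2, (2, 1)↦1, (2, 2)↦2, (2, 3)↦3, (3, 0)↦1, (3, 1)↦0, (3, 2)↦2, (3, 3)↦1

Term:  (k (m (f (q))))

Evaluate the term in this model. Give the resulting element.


value = 2

  q = 0
  (f (q)) = f(0,) = 4
  (m (f (q))) = m(4,) = 3
  (k (m (f (q)))) = k(3,) = 2


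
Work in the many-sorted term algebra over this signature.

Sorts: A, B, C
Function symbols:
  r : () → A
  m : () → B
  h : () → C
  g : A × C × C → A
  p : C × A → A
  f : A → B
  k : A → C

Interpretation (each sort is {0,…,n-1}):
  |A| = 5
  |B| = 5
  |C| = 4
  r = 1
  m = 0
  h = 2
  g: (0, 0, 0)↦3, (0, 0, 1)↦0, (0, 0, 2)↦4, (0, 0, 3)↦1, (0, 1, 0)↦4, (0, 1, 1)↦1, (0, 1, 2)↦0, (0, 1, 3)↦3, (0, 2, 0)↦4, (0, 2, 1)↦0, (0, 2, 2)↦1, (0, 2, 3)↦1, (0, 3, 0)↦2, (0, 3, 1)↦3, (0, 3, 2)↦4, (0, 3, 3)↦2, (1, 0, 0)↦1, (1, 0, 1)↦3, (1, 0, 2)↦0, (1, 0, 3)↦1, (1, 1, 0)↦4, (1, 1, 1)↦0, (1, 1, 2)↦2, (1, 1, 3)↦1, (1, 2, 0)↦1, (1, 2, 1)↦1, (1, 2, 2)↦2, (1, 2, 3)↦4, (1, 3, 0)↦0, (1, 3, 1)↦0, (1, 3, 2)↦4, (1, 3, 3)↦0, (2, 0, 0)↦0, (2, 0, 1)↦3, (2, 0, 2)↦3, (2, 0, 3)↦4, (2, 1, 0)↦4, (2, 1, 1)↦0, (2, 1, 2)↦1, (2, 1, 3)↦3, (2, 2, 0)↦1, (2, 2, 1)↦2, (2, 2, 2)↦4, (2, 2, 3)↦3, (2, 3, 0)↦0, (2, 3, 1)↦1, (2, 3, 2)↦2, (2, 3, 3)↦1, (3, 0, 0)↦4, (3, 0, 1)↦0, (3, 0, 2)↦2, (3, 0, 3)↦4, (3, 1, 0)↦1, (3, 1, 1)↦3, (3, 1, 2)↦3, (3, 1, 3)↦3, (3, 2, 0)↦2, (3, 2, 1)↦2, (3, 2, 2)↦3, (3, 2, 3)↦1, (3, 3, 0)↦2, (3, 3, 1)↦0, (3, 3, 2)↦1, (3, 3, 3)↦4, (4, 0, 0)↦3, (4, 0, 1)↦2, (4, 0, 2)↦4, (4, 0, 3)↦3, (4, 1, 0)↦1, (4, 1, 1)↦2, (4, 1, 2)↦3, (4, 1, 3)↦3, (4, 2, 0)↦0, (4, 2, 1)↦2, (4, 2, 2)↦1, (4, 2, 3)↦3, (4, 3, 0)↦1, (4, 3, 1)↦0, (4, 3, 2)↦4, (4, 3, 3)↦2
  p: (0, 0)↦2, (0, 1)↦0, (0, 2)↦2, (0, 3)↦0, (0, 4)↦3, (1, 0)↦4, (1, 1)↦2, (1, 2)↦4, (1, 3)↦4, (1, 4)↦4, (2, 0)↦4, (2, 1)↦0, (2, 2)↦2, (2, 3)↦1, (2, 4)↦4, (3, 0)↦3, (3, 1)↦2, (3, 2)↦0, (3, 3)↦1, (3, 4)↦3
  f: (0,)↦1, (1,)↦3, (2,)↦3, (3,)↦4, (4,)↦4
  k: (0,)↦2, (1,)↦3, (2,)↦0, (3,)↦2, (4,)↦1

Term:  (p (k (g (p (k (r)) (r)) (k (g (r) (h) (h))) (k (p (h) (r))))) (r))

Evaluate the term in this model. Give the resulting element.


value = 0

  r = 1
  (k (r)) = k(1,) = 3
  r = 1
  (p (k (r)) (r)) = p(3, 1) = 2
  r = 1
  h = 2
  h = 2
  (g (r) (h) (h)) = g(1, 2, 2) = 2
  (k (g (r) (h) (h))) = k(2,) = 0
  h = 2
  r = 1
  (p (h) (r)) = p(2, 1) = 0
  (k (p (h) (r))) = k(0,) = 2
  (g (p (k (r)) (r)) (k (g (r) (h) (h))) (k (p (h) (r)))) = g(2, 0, 2) = 3
  (k (g (p (k (r)) (r)) (k (g (r) (h) (h))) (k (p (h) (r))))) = k(3,) = 2
  r = 1
  (p (k (g (p (k (r)) (r)) (k (g (r) (h) (h))) (k (p (h) (r))))) (r)) = p(2, 1) = 0
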